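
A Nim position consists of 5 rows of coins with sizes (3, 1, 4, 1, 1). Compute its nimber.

Nim-sum: 3 ⊕ 1 ⊕ 4 ⊕ 1 ⊕ 1 = 6.

6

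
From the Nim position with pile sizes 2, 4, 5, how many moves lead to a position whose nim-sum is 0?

Compute the nim-sum pairwise:
2 XOR 4 = 6
6 XOR 5 = 3
The overall nim-sum is X = 3. A pile of size p has a winning move iff p XOR X < p (reduce it to p XOR X).
  2: 2 XOR 3 = 1 < 2 — winning move (to 1).
  4: 4 XOR 3 = 7 ≥ 4 — no move.
  5: 5 XOR 3 = 6 ≥ 5 — no move.
That gives 1 winning move.

1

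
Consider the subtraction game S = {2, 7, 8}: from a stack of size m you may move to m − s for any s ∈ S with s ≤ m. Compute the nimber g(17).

Compute g(0), g(1), … for moves {2, 7, 8}:
k:     0  1  2  3  4  5  6  7  8  9 10 11 12 13 14 15 16 17
g(k):  0  0  1  1  0  0  1  1  2  2  0  3  1  2  0  0  1  1
So g(17) = 1.

1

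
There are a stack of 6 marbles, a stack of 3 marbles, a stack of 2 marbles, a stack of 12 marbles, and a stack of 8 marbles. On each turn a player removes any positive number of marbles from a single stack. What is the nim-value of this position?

3

Nim-sum: 6 ^ 3 ^ 2 ^ 12 ^ 8 = 3.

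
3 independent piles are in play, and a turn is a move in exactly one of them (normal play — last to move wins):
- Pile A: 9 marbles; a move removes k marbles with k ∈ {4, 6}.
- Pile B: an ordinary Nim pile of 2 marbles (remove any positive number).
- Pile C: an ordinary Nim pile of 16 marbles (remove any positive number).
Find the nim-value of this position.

Grundy values for pile A (subtraction set {4, 6}):
k:     0  1  2  3  4  5  6  7  8  9
g(k):  0  0  0  0  1  1  1  1  2  2
So g(9) = 2.
Pile B is a plain Nim pile of size 2, so its Grundy value is 2.
Pile C is a plain Nim pile of size 16, so its Grundy value is 16.
By the Sprague-Grundy theorem, the Grundy value of a sum of independent games is the XOR of the component values.
Combined value = 2 XOR 2 XOR 16 = 16.

16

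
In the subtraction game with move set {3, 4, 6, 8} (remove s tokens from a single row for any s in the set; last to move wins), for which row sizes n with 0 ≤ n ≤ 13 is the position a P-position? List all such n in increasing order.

Grundy values for subtraction set {3, 4, 6, 8}:
g(0) = mex{} = 0
g(1) = mex{} = 0
g(2) = mex{} = 0
g(3) = mex{0} = 1
g(4) = mex{0} = 1
g(5) = mex{0} = 1
g(6) = mex{0,1} = 2
g(7) = mex{0,1} = 2
g(8) = mex{0,1} = 2
g(9) = mex{0,1,2} = 3
g(10) = mex{0,1,2} = 3
g(11) = mex{1,2} = 0
g(12) = mex{1,2,3} = 0
g(13) = mex{1,2,3} = 0
The P-positions (g = 0) in 0..13 are 0, 1, 2, 11, 12, 13.

0, 1, 2, 11, 12, 13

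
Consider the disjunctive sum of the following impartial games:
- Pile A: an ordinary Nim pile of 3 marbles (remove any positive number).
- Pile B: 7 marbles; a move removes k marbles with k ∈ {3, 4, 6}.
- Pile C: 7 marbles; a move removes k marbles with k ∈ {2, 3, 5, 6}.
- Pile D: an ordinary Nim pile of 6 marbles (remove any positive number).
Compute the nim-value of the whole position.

4

Pile A is a plain Nim pile of size 3, so its Grundy value is 3.
Build the Grundy sequence for pile B with g(k) = mex{g(k−s) : s ∈ {3, 4, 6}, s ≤ k}:
k:     0  1  2  3  4  5  6  7
g(k):  0  0  0  1  1  1  2  2
So g(7) = 2.
Grundy values for pile C (subtraction set {2, 3, 5, 6}):
k:     0  1  2  3  4  5  6  7
g(k):  0  0  1  1  2  2  3  3
So g(7) = 3.
Pile D is a plain Nim pile of size 6, so its Grundy value is 6.
By the Sprague-Grundy theorem, the Grundy value of a sum of independent games is the XOR of the component values.
Combined value = 3 ⊕ 2 ⊕ 3 ⊕ 6 = 4.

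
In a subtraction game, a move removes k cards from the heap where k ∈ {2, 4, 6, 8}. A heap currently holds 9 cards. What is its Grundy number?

Grundy values for subtraction set {2, 4, 6, 8}:
g(0) = mex{} = 0
g(1) = mex{} = 0
g(2) = mex{0} = 1
g(3) = mex{0} = 1
g(4) = mex{0,1} = 2
g(5) = mex{0,1} = 2
g(6) = mex{0,1,2} = 3
g(7) = mex{0,1,2} = 3
g(8) = mex{0,1,2,3} = 4
g(9) = mex{0,1,2,3} = 4
So g(9) = 4.

4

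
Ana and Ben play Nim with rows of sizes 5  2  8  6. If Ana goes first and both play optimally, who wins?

Nim-sum: 5 XOR 2 XOR 8 XOR 6 = 9.
The nim-sum is 9 ≠ 0, so this is an N-position: the player to move can win; Ana has a winning move.

Ana wins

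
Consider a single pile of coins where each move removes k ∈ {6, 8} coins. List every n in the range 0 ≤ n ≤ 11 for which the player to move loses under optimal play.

Grundy values for subtraction set {6, 8}:
k:     0  1  2  3  4  5  6  7  8  9 10 11
g(k):  0  0  0  0  0  0  1  1  1  1  1  1
The P-positions (g = 0) in 0..11 are 0, 1, 2, 3, 4, 5.

0, 1, 2, 3, 4, 5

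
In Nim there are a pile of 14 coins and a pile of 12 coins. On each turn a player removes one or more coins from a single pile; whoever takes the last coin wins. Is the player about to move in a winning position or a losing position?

Winning position

Compute the nim-sum pairwise:
14 ^ 12 = 2
The nim-sum is 2 ≠ 0, so this is an N-position: the player to move can win.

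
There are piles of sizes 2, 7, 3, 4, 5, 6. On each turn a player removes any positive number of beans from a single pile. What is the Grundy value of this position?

1

Compute the nim-sum pairwise:
2 XOR 7 = 5
5 XOR 3 = 6
6 XOR 4 = 2
2 XOR 5 = 7
7 XOR 6 = 1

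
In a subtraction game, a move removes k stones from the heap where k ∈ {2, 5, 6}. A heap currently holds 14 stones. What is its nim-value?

Build the Grundy sequence with g(k) = mex{g(k−s) : s ∈ {2, 5, 6}, s ≤ k}:
k:     0  1  2  3  4  5  6  7  8  9 10 11 12 13 14
g(k):  0  0  1  1  0  2  1  3  0  2  1  0  0  1  1
So g(14) = 1.

1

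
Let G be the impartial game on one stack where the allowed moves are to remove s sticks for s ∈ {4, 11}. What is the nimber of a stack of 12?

1

Build the Grundy sequence with g(k) = mex{g(k−s) : s ∈ {4, 11}, s ≤ k}:
g(0) = mex{} = 0
g(1) = mex{} = 0
g(2) = mex{} = 0
g(3) = mex{} = 0
g(4) = mex{0} = 1
g(5) = mex{0} = 1
g(6) = mex{0} = 1
g(7) = mex{0} = 1
g(8) = mex{1} = 0
g(9) = mex{1} = 0
g(10) = mex{1} = 0
g(11) = mex{0,1} = 2
g(12) = mex{0} = 1
So g(12) = 1.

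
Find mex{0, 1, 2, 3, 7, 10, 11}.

4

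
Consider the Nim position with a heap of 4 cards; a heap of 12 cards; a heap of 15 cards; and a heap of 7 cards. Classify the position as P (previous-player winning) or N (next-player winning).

Compute the nim-sum pairwise:
4 ⊕ 12 = 8
8 ⊕ 15 = 7
7 ⊕ 7 = 0
The nim-sum is 0, so this is a P-position: the player to move is in a losing position under optimal play.

P-position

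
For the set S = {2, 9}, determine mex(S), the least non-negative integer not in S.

0

0 is not in the set, so the mex is 0.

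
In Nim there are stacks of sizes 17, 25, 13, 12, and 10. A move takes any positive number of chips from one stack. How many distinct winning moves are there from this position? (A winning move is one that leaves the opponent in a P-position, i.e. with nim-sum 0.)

1

In binary:
  10001  (17)
  11001  (25)
  01101  (13)
  01100  (12)
  01010  (10)
  -----
  00011  (3)
The overall nim-sum is X = 3. A stack of size p has a winning move iff p XOR X < p (reduce it to p XOR X).
  17: 17 XOR 3 = 18 ≥ 17 — no move.
  25: 25 XOR 3 = 26 ≥ 25 — no move.
  13: 13 XOR 3 = 14 ≥ 13 — no move.
  12: 12 XOR 3 = 15 ≥ 12 — no move.
  10: 10 XOR 3 = 9 < 10 — winning move (to 9).
That gives 1 winning move.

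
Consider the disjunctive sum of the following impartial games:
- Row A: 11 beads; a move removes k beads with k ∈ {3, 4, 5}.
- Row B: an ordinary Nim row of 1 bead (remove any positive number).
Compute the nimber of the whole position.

0

Build the Grundy sequence for row A with g(k) = mex{g(k−s) : s ∈ {3, 4, 5}, s ≤ k}:
k:     0  1  2  3  4  5  6  7  8  9 10 11
g(k):  0  0  0  1  1  1  2  2  0  0  0  1
So g(11) = 1.
Row B is a plain Nim row of size 1, so its Grundy value is 1.
By the Sprague-Grundy theorem, the Grundy value of a sum of independent games is the XOR of the component values.
Combined value = 1 ⊕ 1 = 0.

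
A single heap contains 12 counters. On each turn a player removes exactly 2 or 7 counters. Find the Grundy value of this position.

Grundy values for subtraction set {2, 7}:
k:     0  1  2  3  4  5  6  7  8  9 10 11 12
g(k):  0  0  1  1  0  0  1  1  2  0  0  1  1
So g(12) = 1.

1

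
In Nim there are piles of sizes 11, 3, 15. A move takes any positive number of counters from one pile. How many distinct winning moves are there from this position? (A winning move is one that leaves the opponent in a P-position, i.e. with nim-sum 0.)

1

Compute the nim-sum pairwise:
11 XOR 3 = 8
8 XOR 15 = 7
The overall nim-sum is X = 7. A pile of size p has a winning move iff p XOR X < p (reduce it to p XOR X).
  11: 11 XOR 7 = 12 ≥ 11 — no move.
  3: 3 XOR 7 = 4 ≥ 3 — no move.
  15: 15 XOR 7 = 8 < 15 — winning move (to 8).
That gives 1 winning move.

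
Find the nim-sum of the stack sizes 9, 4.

13

Compute the nim-sum pairwise:
9 ⊕ 4 = 13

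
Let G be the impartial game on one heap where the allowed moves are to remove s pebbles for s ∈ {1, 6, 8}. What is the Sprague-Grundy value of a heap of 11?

Compute g(0), g(1), … for moves {1, 6, 8}:
k:     0  1  2  3  4  5  6  7  8  9 10 11
g(k):  0  1  0  1  0  1  2  0  1  0  1  0
So g(11) = 0.

0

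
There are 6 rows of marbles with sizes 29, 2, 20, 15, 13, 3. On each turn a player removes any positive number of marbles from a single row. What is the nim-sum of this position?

10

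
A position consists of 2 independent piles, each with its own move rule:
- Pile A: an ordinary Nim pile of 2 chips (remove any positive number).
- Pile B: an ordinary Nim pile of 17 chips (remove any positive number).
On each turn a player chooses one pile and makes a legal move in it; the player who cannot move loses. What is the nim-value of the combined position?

Pile A is a plain Nim pile of size 2, so its Grundy value is 2.
Pile B is a plain Nim pile of size 17, so its Grundy value is 17.
The value of a disjunctive sum is the nim-sum of the parts.
Combined value = 2 XOR 17 = 19.

19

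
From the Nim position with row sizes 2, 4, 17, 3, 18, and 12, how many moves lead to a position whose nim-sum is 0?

In binary:
  00010  (2)
  00100  (4)
  10001  (17)
  00011  (3)
  10010  (18)
  01100  (12)
  -----
  01010  (10)
The overall nim-sum is X = 10. A row of size p has a winning move iff p XOR X < p (reduce it to p XOR X).
  2: 2 XOR 10 = 8 ≥ 2 — no move.
  4: 4 XOR 10 = 14 ≥ 4 — no move.
  17: 17 XOR 10 = 27 ≥ 17 — no move.
  3: 3 XOR 10 = 9 ≥ 3 — no move.
  18: 18 XOR 10 = 24 ≥ 18 — no move.
  12: 12 XOR 10 = 6 < 12 — winning move (to 6).
That gives 1 winning move.

1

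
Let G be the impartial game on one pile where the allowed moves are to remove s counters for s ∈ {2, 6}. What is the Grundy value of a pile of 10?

1

Grundy values for subtraction set {2, 6}:
k:     0  1  2  3  4  5  6  7  8  9 10
g(k):  0  0  1  1  0  0  1  1  0  0  1
So g(10) = 1.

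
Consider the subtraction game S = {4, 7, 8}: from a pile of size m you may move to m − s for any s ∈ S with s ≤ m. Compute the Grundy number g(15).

0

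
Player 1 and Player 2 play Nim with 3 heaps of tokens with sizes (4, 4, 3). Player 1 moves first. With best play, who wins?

Player 1 wins

Write each in binary and XOR column by column:
  100  (4)
  100  (4)
  011  (3)
  ---
  011  (3)
The nim-sum is 3 ≠ 0, so this is an N-position: the player to move can win; Player 1 has a winning move.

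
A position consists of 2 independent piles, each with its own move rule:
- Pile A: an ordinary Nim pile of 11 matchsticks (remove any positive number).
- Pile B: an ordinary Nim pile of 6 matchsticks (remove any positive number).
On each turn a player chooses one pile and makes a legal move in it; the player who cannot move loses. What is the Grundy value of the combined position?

13

Pile A is a plain Nim pile of size 11, so its Grundy value is 11.
Pile B is a plain Nim pile of size 6, so its Grundy value is 6.
The value of a disjunctive sum is the nim-sum of the parts.
Combined value = 11 XOR 6 = 13.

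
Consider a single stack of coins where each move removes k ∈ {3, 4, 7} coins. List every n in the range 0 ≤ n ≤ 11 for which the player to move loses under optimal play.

0, 1, 2, 10, 11

Compute g(0), g(1), … for moves {3, 4, 7}:
g(0) = mex{} = 0
g(1) = mex{} = 0
g(2) = mex{} = 0
g(3) = mex{0} = 1
g(4) = mex{0} = 1
g(5) = mex{0} = 1
g(6) = mex{0,1} = 2
g(7) = mex{0,1} = 2
g(8) = mex{0,1} = 2
g(9) = mex{0,1,2} = 3
g(10) = mex{1,2} = 0
g(11) = mex{1,2} = 0
The P-positions (g = 0) in 0..11 are 0, 1, 2, 10, 11.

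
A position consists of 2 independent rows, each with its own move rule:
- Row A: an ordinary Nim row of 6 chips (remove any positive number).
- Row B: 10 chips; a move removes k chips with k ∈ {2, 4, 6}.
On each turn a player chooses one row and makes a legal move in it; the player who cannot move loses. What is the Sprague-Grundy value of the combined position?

7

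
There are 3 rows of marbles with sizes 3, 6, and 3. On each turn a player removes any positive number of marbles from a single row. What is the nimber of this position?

Nim-sum: 3 ⊕ 6 ⊕ 3 = 6.

6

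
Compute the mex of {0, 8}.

0 is in the set but 1 is not, so the mex is 1.

1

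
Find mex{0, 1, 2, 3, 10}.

4

The values 0, 1, 2, 3 are all present; 4 is the first non-negative integer missing from the set.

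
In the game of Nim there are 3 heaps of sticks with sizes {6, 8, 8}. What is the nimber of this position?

Nim-sum: 6 ⊕ 8 ⊕ 8 = 6.

6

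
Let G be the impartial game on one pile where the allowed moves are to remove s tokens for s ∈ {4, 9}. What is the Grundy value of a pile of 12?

1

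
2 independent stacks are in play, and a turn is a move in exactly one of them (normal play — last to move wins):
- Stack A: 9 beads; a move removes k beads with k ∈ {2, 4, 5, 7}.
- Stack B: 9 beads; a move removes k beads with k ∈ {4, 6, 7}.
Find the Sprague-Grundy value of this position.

2

For stack A, compute g(0), g(1), … with moves {2, 4, 5, 7}:
g(0) = mex{} = 0
g(1) = mex{} = 0
g(2) = mex{0} = 1
g(3) = mex{0} = 1
g(4) = mex{0,1} = 2
g(5) = mex{0,1} = 2
g(6) = mex{0,1,2} = 3
g(7) = mex{0,1,2} = 3
g(8) = mex{0,1,2,3} = 4
g(9) = mex{1,2,3} = 0
So g(9) = 0.
For stack B, compute g(0), g(1), … with moves {4, 6, 7}:
k:     0  1  2  3  4  5  6  7  8  9
g(k):  0  0  0  0  1  1  1  1  2  2
So g(9) = 2.
By the Sprague-Grundy theorem, the Grundy value of a sum of independent games is the XOR of the component values.
Combined value = 0 XOR 2 = 2.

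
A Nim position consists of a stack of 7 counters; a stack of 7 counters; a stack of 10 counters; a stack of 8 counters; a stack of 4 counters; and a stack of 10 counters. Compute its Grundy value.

In binary:
  0111  (7)
  0111  (7)
  1010  (10)
  1000  (8)
  0100  (4)
  1010  (10)
  ----
  1100  (12)

12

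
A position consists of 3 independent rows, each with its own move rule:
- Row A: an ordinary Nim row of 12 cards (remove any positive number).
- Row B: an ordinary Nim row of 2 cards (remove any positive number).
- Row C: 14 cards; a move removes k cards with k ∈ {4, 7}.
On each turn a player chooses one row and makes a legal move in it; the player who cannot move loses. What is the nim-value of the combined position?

Row A is a plain Nim row of size 12, so its Grundy value is 12.
Row B is a plain Nim row of size 2, so its Grundy value is 2.
Build the Grundy sequence for row C with g(k) = mex{g(k−s) : s ∈ {4, 7}, s ≤ k}:
k:     0  1  2  3  4  5  6  7  8  9 10 11 12 13 14
g(k):  0  0  0  0  1  1  1  1  2  2  2  0  0  0  0
So g(14) = 0.
The value of a disjunctive sum is the nim-sum of the parts.
Combined value = 12 XOR 2 XOR 0 = 14.

14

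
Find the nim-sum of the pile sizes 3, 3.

0

Compute the nim-sum pairwise:
3 ⊕ 3 = 0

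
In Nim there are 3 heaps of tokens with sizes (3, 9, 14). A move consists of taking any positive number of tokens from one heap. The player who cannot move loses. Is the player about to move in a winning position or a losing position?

Winning position

Nim-sum: 3 ⊕ 9 ⊕ 14 = 4.
The nim-sum is 4 ≠ 0, so this is an N-position: the player to move can win.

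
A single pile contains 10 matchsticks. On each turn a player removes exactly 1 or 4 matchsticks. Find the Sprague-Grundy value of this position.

0

Grundy values for subtraction set {1, 4}:
g(0) = mex{} = 0
g(1) = mex{0} = 1
g(2) = mex{1} = 0
g(3) = mex{0} = 1
g(4) = mex{0,1} = 2
g(5) = mex{1,2} = 0
g(6) = mex{0} = 1
g(7) = mex{1} = 0
g(8) = mex{0,2} = 1
g(9) = mex{0,1} = 2
g(10) = mex{1,2} = 0
So g(10) = 0.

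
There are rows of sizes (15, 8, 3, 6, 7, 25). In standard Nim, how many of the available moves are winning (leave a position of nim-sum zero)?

Nim-sum: 15 ⊕ 8 ⊕ 3 ⊕ 6 ⊕ 7 ⊕ 25 = 28.
The overall nim-sum is X = 28. A row of size p has a winning move iff p XOR X < p (reduce it to p XOR X).
  15: 15 XOR 28 = 19 ≥ 15 — no move.
  8: 8 XOR 28 = 20 ≥ 8 — no move.
  3: 3 XOR 28 = 31 ≥ 3 — no move.
  6: 6 XOR 28 = 26 ≥ 6 — no move.
  7: 7 XOR 28 = 27 ≥ 7 — no move.
  25: 25 XOR 28 = 5 < 25 — winning move (to 5).
That gives 1 winning move.

1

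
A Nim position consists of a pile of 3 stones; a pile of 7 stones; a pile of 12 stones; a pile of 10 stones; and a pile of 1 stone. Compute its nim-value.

Nim-sum: 3 ⊕ 7 ⊕ 12 ⊕ 10 ⊕ 1 = 3.

3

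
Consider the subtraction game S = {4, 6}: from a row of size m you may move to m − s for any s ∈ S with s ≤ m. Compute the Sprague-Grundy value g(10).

0

Grundy values for subtraction set {4, 6}:
g(0) = mex{} = 0
g(1) = mex{} = 0
g(2) = mex{} = 0
g(3) = mex{} = 0
g(4) = mex{0} = 1
g(5) = mex{0} = 1
g(6) = mex{0} = 1
g(7) = mex{0} = 1
g(8) = mex{0,1} = 2
g(9) = mex{0,1} = 2
g(10) = mex{1} = 0
So g(10) = 0.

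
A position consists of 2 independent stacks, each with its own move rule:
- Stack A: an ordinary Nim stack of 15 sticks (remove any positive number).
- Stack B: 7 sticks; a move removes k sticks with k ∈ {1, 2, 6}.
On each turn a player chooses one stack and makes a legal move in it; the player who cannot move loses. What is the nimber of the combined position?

Stack A is a plain Nim stack of size 15, so its Grundy value is 15.
For stack B, compute g(0), g(1), … with moves {1, 2, 6}:
k:     0  1  2  3  4  5  6  7
g(k):  0  1  2  0  1  2  3  0
So g(7) = 0.
By the Sprague-Grundy theorem, the Grundy value of a sum of independent games is the XOR of the component values.
Combined value = 15 ⊕ 0 = 15.

15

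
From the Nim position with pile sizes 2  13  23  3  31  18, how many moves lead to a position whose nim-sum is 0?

In binary:
  00010  (2)
  01101  (13)
  10111  (23)
  00011  (3)
  11111  (31)
  10010  (18)
  -----
  10110  (22)
The overall nim-sum is X = 22. A pile of size p has a winning move iff p XOR X < p (reduce it to p XOR X).
  2: 2 XOR 22 = 20 ≥ 2 — no move.
  13: 13 XOR 22 = 27 ≥ 13 — no move.
  23: 23 XOR 22 = 1 < 23 — winning move (to 1).
  3: 3 XOR 22 = 21 ≥ 3 — no move.
  31: 31 XOR 22 = 9 < 31 — winning move (to 9).
  18: 18 XOR 22 = 4 < 18 — winning move (to 4).
That gives 3 winning moves.

3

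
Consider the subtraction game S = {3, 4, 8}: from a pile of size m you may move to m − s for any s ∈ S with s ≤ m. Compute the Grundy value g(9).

Build the Grundy sequence with g(k) = mex{g(k−s) : s ∈ {3, 4, 8}, s ≤ k}:
k:     0  1  2  3  4  5  6  7  8  9
g(k):  0  0  0  1  1  1  2  0  2  3
So g(9) = 3.

3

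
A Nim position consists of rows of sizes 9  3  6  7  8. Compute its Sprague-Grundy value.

3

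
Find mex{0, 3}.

0 is in the set but 1 is not, so the mex is 1.

1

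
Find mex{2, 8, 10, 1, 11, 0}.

3

The values 0, 1, 2 are all present; 3 is the first non-negative integer missing from the set.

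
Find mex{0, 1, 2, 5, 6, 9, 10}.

The values 0, 1, 2 are all present; 3 is the first non-negative integer missing from the set.

3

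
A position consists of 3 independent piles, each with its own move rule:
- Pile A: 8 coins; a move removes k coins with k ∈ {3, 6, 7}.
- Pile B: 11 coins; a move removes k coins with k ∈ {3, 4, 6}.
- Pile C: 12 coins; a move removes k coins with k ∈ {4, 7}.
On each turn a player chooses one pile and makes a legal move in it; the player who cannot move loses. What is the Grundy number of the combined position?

Build the Grundy sequence for pile A with g(k) = mex{g(k−s) : s ∈ {3, 6, 7}, s ≤ k}:
k:     0  1  2  3  4  5  6  7  8
g(k):  0  0  0  1  1  1  2  2  2
So g(8) = 2.
Build the Grundy sequence for pile B with g(k) = mex{g(k−s) : s ∈ {3, 4, 6}, s ≤ k}:
k:     0  1  2  3  4  5  6  7  8  9 10 11
g(k):  0  0  0  1  1  1  2  2  2  0  0  0
So g(11) = 0.
For pile C, compute g(0), g(1), … with moves {4, 7}:
g(0) = mex{} = 0
g(1) = mex{} = 0
g(2) = mex{} = 0
g(3) = mex{} = 0
g(4) = mex{0} = 1
g(5) = mex{0} = 1
g(6) = mex{0} = 1
g(7) = mex{0} = 1
g(8) = mex{0,1} = 2
g(9) = mex{0,1} = 2
g(10) = mex{0,1} = 2
g(11) = mex{1} = 0
g(12) = mex{1,2} = 0
So g(12) = 0.
By the Sprague-Grundy theorem, the Grundy value of a sum of independent games is the XOR of the component values.
Combined value = 2 ⊕ 0 ⊕ 0 = 2.

2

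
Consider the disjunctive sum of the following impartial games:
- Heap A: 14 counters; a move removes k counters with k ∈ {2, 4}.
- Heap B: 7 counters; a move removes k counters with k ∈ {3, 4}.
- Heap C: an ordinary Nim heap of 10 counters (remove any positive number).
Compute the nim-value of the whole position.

Build the Grundy sequence for heap A with g(k) = mex{g(k−s) : s ∈ {2, 4}, s ≤ k}:
g(0) = mex{} = 0
g(1) = mex{} = 0
g(2) = mex{0} = 1
g(3) = mex{0} = 1
g(4) = mex{0,1} = 2
g(5) = mex{0,1} = 2
g(6) = mex{1,2} = 0
g(7) = mex{1,2} = 0
g(8) = mex{0,2} = 1
g(9) = mex{0,2} = 1
g(10) = mex{0,1} = 2
g(11) = mex{0,1} = 2
g(12) = mex{1,2} = 0
g(13) = mex{1,2} = 0
g(14) = mex{0,2} = 1
So g(14) = 1.
Build the Grundy sequence for heap B with g(k) = mex{g(k−s) : s ∈ {3, 4}, s ≤ k}:
k:     0  1  2  3  4  5  6  7
g(k):  0  0  0  1  1  1  2  0
So g(7) = 0.
Heap C is a plain Nim heap of size 10, so its Grundy value is 10.
The value of a disjunctive sum is the nim-sum of the parts.
Combined value = 1 ⊕ 0 ⊕ 10 = 11.

11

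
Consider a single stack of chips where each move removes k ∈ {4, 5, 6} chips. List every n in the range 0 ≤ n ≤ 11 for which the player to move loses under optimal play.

0, 1, 2, 3, 10, 11

Grundy values for subtraction set {4, 5, 6}:
k:     0  1  2  3  4  5  6  7  8  9 10 11
g(k):  0  0  0  0  1  1  1  1  2  2  0  0
The P-positions (g = 0) in 0..11 are 0, 1, 2, 3, 10, 11.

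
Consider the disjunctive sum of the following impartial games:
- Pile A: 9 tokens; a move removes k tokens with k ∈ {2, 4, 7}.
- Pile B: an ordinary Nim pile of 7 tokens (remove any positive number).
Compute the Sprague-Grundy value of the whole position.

7

Grundy values for pile A (subtraction set {2, 4, 7}):
k:     0  1  2  3  4  5  6  7  8  9
g(k):  0  0  1  1  2  2  0  3  1  0
So g(9) = 0.
Pile B is a plain Nim pile of size 7, so its Grundy value is 7.
By the Sprague-Grundy theorem, the Grundy value of a sum of independent games is the XOR of the component values.
Combined value = 0 ⊕ 7 = 7.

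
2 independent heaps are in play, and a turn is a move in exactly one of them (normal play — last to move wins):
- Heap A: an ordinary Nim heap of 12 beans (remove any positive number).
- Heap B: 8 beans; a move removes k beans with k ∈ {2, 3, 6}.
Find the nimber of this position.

Heap A is a plain Nim heap of size 12, so its Grundy value is 12.
For heap B, compute g(0), g(1), … with moves {2, 3, 6}:
k:     0  1  2  3  4  5  6  7  8
g(k):  0  0  1  1  2  0  3  1  2
So g(8) = 2.
The value of a disjunctive sum is the nim-sum of the parts.
Combined value = 12 XOR 2 = 14.

14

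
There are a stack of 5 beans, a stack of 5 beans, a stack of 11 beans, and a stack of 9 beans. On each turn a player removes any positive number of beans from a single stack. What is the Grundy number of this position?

2

Bitwise XOR of the heap sizes:
  0101  (5)
  0101  (5)
  1011  (11)
  1001  (9)
  ----
  0010  (2)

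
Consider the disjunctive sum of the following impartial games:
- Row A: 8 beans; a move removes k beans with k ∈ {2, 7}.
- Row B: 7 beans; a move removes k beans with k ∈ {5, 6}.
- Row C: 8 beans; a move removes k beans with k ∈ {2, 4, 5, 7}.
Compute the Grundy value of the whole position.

7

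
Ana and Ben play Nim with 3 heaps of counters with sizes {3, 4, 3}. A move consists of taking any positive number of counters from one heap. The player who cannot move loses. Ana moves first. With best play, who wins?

In binary:
  011  (3)
  100  (4)
  011  (3)
  ---
  100  (4)
The nim-sum is 4 ≠ 0, so this is an N-position: the player to move can win; Ana has a winning move.

Ana wins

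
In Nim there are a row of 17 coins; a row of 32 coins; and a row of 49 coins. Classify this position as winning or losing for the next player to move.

Losing position

Bitwise XOR of the heap sizes:
  010001  (17)
  100000  (32)
  110001  (49)
  ------
  000000  (0)
The nim-sum is 0, so this is a P-position: the player to move is in a losing position under optimal play.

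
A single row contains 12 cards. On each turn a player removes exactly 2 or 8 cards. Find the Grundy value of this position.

1

Build the Grundy sequence with g(k) = mex{g(k−s) : s ∈ {2, 8}, s ≤ k}:
k:     0  1  2  3  4  5  6  7  8  9 10 11 12
g(k):  0  0  1  1  0  0  1  1  2  2  0  0  1
So g(12) = 1.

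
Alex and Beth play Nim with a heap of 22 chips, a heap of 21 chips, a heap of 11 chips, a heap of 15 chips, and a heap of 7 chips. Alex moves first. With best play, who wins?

Beth wins

Write each in binary and XOR column by column:
  10110  (22)
  10101  (21)
  01011  (11)
  01111  (15)
  00111  (7)
  -----
  00000  (0)
The nim-sum is 0, so this is a P-position: the player to move is in a losing position under optimal play; Alex is about to move from it and so loses — Beth wins.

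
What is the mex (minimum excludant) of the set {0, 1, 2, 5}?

3

The values 0, 1, 2 are all present; 3 is the first non-negative integer missing from the set.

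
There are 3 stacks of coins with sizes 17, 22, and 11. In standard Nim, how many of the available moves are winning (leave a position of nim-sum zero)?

1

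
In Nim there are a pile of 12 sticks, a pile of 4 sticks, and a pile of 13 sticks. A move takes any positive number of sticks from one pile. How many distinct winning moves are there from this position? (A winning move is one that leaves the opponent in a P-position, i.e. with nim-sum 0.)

3

Compute the nim-sum pairwise:
12 ^ 4 = 8
8 ^ 13 = 5
The overall nim-sum is X = 5. A pile of size p has a winning move iff p XOR X < p (reduce it to p XOR X).
  12: 12 XOR 5 = 9 < 12 — winning move (to 9).
  4: 4 XOR 5 = 1 < 4 — winning move (to 1).
  13: 13 XOR 5 = 8 < 13 — winning move (to 8).
That gives 3 winning moves.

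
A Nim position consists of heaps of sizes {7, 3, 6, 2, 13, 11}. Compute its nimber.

6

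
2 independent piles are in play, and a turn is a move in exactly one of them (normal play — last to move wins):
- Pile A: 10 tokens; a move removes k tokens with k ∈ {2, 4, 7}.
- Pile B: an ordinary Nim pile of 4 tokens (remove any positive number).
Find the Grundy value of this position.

Grundy values for pile A (subtraction set {2, 4, 7}):
k:     0  1  2  3  4  5  6  7  8  9 10
g(k):  0  0  1  1  2  2  0  3  1  0  2
So g(10) = 2.
Pile B is a plain Nim pile of size 4, so its Grundy value is 4.
By the Sprague-Grundy theorem, the Grundy value of a sum of independent games is the XOR of the component values.
Combined value = 2 ⊕ 4 = 6.

6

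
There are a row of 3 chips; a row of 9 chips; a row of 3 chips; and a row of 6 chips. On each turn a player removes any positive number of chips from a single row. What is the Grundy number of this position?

Compute the nim-sum pairwise:
3 ⊕ 9 = 10
10 ⊕ 3 = 9
9 ⊕ 6 = 15

15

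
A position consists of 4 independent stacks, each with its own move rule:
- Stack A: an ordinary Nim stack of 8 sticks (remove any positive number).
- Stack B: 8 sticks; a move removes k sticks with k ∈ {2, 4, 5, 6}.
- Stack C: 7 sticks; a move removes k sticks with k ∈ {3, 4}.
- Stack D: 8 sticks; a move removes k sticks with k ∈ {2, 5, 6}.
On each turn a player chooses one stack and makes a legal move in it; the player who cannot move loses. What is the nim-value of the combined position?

8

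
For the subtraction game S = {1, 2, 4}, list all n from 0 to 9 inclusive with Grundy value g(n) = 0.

Build the Grundy sequence with g(k) = mex{g(k−s) : s ∈ {1, 2, 4}, s ≤ k}:
g(0) = mex{} = 0
g(1) = mex{0} = 1
g(2) = mex{0,1} = 2
g(3) = mex{1,2} = 0
g(4) = mex{0,2} = 1
g(5) = mex{0,1} = 2
g(6) = mex{1,2} = 0
g(7) = mex{0,2} = 1
g(8) = mex{0,1} = 2
g(9) = mex{1,2} = 0
The P-positions (g = 0) in 0..9 are 0, 3, 6, 9.

0, 3, 6, 9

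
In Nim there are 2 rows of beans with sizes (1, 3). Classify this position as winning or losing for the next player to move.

Nim-sum: 1 ^ 3 = 2.
The nim-sum is 2 ≠ 0, so this is an N-position: the player to move can win.

Winning position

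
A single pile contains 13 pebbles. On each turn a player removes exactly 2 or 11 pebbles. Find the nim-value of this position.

Grundy values for subtraction set {2, 11}:
g(0) = mex{} = 0
g(1) = mex{} = 0
g(2) = mex{0} = 1
g(3) = mex{0} = 1
g(4) = mex{1} = 0
g(5) = mex{1} = 0
g(6) = mex{0} = 1
g(7) = mex{0} = 1
g(8) = mex{1} = 0
g(9) = mex{1} = 0
g(10) = mex{0} = 1
g(11) = mex{0} = 1
g(12) = mex{0,1} = 2
g(13) = mex{1} = 0
So g(13) = 0.

0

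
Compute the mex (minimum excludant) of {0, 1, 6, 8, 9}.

The values 0, 1 are all present; 2 is the first non-negative integer missing from the set.

2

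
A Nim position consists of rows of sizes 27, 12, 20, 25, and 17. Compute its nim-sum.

In binary:
  11011  (27)
  01100  (12)
  10100  (20)
  11001  (25)
  10001  (17)
  -----
  01011  (11)

11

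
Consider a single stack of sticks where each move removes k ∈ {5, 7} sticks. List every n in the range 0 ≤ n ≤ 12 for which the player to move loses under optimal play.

0, 1, 2, 3, 4, 12

Compute g(0), g(1), … for moves {5, 7}:
g(0) = mex{} = 0
g(1) = mex{} = 0
g(2) = mex{} = 0
g(3) = mex{} = 0
g(4) = mex{} = 0
g(5) = mex{0} = 1
g(6) = mex{0} = 1
g(7) = mex{0} = 1
g(8) = mex{0} = 1
g(9) = mex{0} = 1
g(10) = mex{0,1} = 2
g(11) = mex{0,1} = 2
g(12) = mex{1} = 0
The P-positions (g = 0) in 0..12 are 0, 1, 2, 3, 4, 12.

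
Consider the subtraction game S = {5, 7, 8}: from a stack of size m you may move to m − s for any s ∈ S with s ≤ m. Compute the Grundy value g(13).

0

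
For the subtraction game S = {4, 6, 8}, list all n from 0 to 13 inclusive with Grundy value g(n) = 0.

0, 1, 2, 3, 12, 13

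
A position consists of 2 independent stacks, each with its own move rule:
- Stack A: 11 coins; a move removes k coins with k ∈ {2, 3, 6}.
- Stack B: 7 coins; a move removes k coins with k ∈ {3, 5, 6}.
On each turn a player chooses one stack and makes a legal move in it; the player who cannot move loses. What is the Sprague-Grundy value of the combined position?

Grundy values for stack A (subtraction set {2, 3, 6}):
k:     0  1  2  3  4  5  6  7  8  9 10 11
g(k):  0  0  1  1  2  0  3  1  2  0  0  1
So g(11) = 1.
Build the Grundy sequence for stack B with g(k) = mex{g(k−s) : s ∈ {3, 5, 6}, s ≤ k}:
g(0) = mex{} = 0
g(1) = mex{} = 0
g(2) = mex{} = 0
g(3) = mex{0} = 1
g(4) = mex{0} = 1
g(5) = mex{0} = 1
g(6) = mex{0,1} = 2
g(7) = mex{0,1} = 2
So g(7) = 2.
By the Sprague-Grundy theorem, the Grundy value of a sum of independent games is the XOR of the component values.
Combined value = 1 XOR 2 = 3.

3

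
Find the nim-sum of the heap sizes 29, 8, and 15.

26

Compute the nim-sum pairwise:
29 ⊕ 8 = 21
21 ⊕ 15 = 26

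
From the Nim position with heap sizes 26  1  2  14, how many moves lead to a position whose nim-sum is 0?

Nim-sum: 26 XOR 1 XOR 2 XOR 14 = 23.
The overall nim-sum is X = 23. A heap of size p has a winning move iff p XOR X < p (reduce it to p XOR X).
  26: 26 XOR 23 = 13 < 26 — winning move (to 13).
  1: 1 XOR 23 = 22 ≥ 1 — no move.
  2: 2 XOR 23 = 21 ≥ 2 — no move.
  14: 14 XOR 23 = 25 ≥ 14 — no move.
That gives 1 winning move.

1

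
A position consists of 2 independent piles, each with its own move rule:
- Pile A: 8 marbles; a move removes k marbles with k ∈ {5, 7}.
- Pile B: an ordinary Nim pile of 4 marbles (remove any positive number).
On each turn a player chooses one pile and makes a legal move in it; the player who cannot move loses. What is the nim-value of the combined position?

5

Build the Grundy sequence for pile A with g(k) = mex{g(k−s) : s ∈ {5, 7}, s ≤ k}:
k:     0  1  2  3  4  5  6  7  8
g(k):  0  0  0  0  0  1  1  1  1
So g(8) = 1.
Pile B is a plain Nim pile of size 4, so its Grundy value is 4.
By the Sprague-Grundy theorem, the Grundy value of a sum of independent games is the XOR of the component values.
Combined value = 1 XOR 4 = 5.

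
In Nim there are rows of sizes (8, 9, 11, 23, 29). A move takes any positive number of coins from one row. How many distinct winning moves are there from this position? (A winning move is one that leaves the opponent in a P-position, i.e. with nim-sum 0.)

In binary:
  01000  (8)
  01001  (9)
  01011  (11)
  10111  (23)
  11101  (29)
  -----
  00000  (0)
The nim-sum is already 0, so every move leaves a nonzero nim-sum — there are no winning moves.

0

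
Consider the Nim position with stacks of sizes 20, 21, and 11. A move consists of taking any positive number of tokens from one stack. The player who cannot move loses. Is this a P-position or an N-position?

N-position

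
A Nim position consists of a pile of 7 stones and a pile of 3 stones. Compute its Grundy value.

Write each in binary and XOR column by column:
  111  (7)
  011  (3)
  ---
  100  (4)

4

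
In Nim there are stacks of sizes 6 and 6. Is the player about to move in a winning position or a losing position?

Compute the nim-sum pairwise:
6 XOR 6 = 0
The nim-sum is 0, so this is a P-position: the player to move is in a losing position under optimal play.

Losing position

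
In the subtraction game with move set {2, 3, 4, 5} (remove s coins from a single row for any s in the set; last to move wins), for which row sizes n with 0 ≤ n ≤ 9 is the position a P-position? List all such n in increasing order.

0, 1, 7, 8

Grundy values for subtraction set {2, 3, 4, 5}:
g(0) = mex{} = 0
g(1) = mex{} = 0
g(2) = mex{0} = 1
g(3) = mex{0} = 1
g(4) = mex{0,1} = 2
g(5) = mex{0,1} = 2
g(6) = mex{0,1,2} = 3
g(7) = mex{1,2} = 0
g(8) = mex{1,2,3} = 0
g(9) = mex{0,2,3} = 1
The P-positions (g = 0) in 0..9 are 0, 1, 7, 8.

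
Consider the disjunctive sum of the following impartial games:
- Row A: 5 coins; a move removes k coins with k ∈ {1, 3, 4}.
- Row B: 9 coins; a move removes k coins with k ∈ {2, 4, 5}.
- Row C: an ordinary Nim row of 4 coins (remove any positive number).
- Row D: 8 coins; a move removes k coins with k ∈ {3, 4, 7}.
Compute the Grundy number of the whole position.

4

For row A, compute g(0), g(1), … with moves {1, 3, 4}:
k:     0  1  2  3  4  5
g(k):  0  1  0  1  2  3
So g(5) = 3.
Build the Grundy sequence for row B with g(k) = mex{g(k−s) : s ∈ {2, 4, 5}, s ≤ k}:
k:     0  1  2  3  4  5  6  7  8  9
g(k):  0  0  1  1  2  2  3  0  0  1
So g(9) = 1.
Row C is a plain Nim row of size 4, so its Grundy value is 4.
Grundy values for row D (subtraction set {3, 4, 7}):
g(0) = mex{} = 0
g(1) = mex{} = 0
g(2) = mex{} = 0
g(3) = mex{0} = 1
g(4) = mex{0} = 1
g(5) = mex{0} = 1
g(6) = mex{0,1} = 2
g(7) = mex{0,1} = 2
g(8) = mex{0,1} = 2
So g(8) = 2.
By the Sprague-Grundy theorem, the Grundy value of a sum of independent games is the XOR of the component values.
Combined value = 3 ⊕ 1 ⊕ 4 ⊕ 2 = 4.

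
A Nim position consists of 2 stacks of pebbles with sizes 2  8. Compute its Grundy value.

10

Nim-sum: 2 XOR 8 = 10.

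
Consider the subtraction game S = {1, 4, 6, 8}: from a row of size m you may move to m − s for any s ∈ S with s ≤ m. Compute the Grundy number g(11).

2

Grundy values for subtraction set {1, 4, 6, 8}:
k:     0  1  2  3  4  5  6  7  8  9 10 11
g(k):  0  1  0  1  2  0  1  0  1  2  3  2
So g(11) = 2.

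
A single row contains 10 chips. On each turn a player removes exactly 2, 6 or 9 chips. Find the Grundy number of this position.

1

Grundy values for subtraction set {2, 6, 9}:
g(0) = mex{} = 0
g(1) = mex{} = 0
g(2) = mex{0} = 1
g(3) = mex{0} = 1
g(4) = mex{1} = 0
g(5) = mex{1} = 0
g(6) = mex{0} = 1
g(7) = mex{0} = 1
g(8) = mex{1} = 0
g(9) = mex{0,1} = 2
g(10) = mex{0} = 1
So g(10) = 1.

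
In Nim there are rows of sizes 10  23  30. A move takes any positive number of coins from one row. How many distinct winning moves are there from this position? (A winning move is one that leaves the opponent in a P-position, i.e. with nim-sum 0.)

3

Write each in binary and XOR column by column:
  01010  (10)
  10111  (23)
  11110  (30)
  -----
  00011  (3)
The overall nim-sum is X = 3. A row of size p has a winning move iff p XOR X < p (reduce it to p XOR X).
  10: 10 XOR 3 = 9 < 10 — winning move (to 9).
  23: 23 XOR 3 = 20 < 23 — winning move (to 20).
  30: 30 XOR 3 = 29 < 30 — winning move (to 29).
That gives 3 winning moves.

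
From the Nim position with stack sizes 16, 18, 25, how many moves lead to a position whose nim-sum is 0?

3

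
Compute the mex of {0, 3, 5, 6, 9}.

0 is in the set but 1 is not, so the mex is 1.

1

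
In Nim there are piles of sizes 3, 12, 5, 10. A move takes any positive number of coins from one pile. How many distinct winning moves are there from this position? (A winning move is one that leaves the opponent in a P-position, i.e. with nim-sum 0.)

0

Nim-sum: 3 ^ 12 ^ 5 ^ 10 = 0.
The nim-sum is already 0, so every move leaves a nonzero nim-sum — there are no winning moves.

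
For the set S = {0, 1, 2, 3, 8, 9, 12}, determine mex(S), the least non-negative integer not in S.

The values 0, 1, 2, 3 are all present; 4 is the first non-negative integer missing from the set.

4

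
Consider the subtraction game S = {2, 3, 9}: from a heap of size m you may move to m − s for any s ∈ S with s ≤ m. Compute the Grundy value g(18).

1

Compute g(0), g(1), … for moves {2, 3, 9}:
k:     0  1  2  3  4  5  6  7  8  9 10 11 12 13 14 15 16 17 18
g(k):  0  0  1  1  2  0  0  1  1  2  2  0  0  1  1  2  0  0  1
So g(18) = 1.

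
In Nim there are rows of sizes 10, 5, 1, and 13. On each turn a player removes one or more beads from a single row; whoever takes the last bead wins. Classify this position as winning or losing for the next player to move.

Winning position

Nim-sum: 10 ^ 5 ^ 1 ^ 13 = 3.
The nim-sum is 3 ≠ 0, so this is an N-position: the player to move can win.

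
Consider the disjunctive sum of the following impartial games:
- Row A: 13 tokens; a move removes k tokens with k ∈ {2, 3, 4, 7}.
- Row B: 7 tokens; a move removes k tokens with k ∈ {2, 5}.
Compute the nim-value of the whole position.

Grundy values for row A (subtraction set {2, 3, 4, 7}):
k:     0  1  2  3  4  5  6  7  8  9 10 11 12 13
g(k):  0  0  1  1  2  2  0  3  1  4  2  0  0  1
So g(13) = 1.
Build the Grundy sequence for row B with g(k) = mex{g(k−s) : s ∈ {2, 5}, s ≤ k}:
g(0) = mex{} = 0
g(1) = mex{} = 0
g(2) = mex{0} = 1
g(3) = mex{0} = 1
g(4) = mex{1} = 0
g(5) = mex{0,1} = 2
g(6) = mex{0} = 1
g(7) = mex{1,2} = 0
So g(7) = 0.
By the Sprague-Grundy theorem, the Grundy value of a sum of independent games is the XOR of the component values.
Combined value = 1 ⊕ 0 = 1.

1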